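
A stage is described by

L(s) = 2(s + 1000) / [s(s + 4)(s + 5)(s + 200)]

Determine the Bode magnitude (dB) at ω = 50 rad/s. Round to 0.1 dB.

At s = jω = j50:
zero (s+1000): 1000 + j50 → |·| = √(1000²+50²) = √1002500 ≈ 1001.2, ∠ = arctan(50/1000) ≈ 2.86°
pole (s+4): 4 + j50 → |·| = √(4²+50²) = √2516 ≈ 50.16, ∠ = arctan(50/4) ≈ 85.43°
pole (s+5): 5 + j50 → |·| = √(5²+50²) = √2525 ≈ 50.249, ∠ = arctan(50/5) ≈ 84.29°
pole (s+200): 200 + j50 → |·| = √(200²+50²) = √42500 ≈ 206.16, ∠ = arctan(50/200) ≈ 14.04°
pole at origin: |s| = 50, ∠ = 90.00° (in denominator)
|L| = 2 · 1001.2 / 2.5981e+07 ≈ 7.7072e-05
Gain = 20 log₁₀(7.7072e-05) ≈ -82.26 dB

-82.3 dB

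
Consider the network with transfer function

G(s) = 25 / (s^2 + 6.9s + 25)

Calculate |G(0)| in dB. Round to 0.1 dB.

G(0) = 25 / 25 = 1
20 log₁₀(1) ≈ 0.00 dB

0.0 dB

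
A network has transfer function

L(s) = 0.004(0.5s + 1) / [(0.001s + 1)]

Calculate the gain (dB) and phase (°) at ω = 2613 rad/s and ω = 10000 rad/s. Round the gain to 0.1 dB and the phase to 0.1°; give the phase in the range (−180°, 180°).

At ω = 2613 rad/s:
zero (1 + j2613·0.5) = 1 + j1306.5 → |·| ≈ 1306.5, ∠ ≈ 89.96°
pole (1 + j2613·0.001) = 1 + j2.613 → |·| ≈ 2.7978, ∠ ≈ 69.06°
|L| = 0.004 · 1306.5 / (2.7978) ≈ 1.8679
Gain = 20 log₁₀(1.8679) ≈ 5.43 dB
∠L = (89.96°) − (69.06°) = 20.90°

At ω = 10000 rad/s:
zero (1 + j10000·0.5) = 1 + j5000 → |·| ≈ 5000, ∠ ≈ 89.99°
pole (1 + j10000·0.001) = 1 + j10 → |·| ≈ 10.05, ∠ ≈ 84.29°
|L| = 0.004 · 5000 / (10.05) ≈ 1.99
Gain = 20 log₁₀(1.99) ≈ 5.98 dB
∠L = (89.99°) − (84.29°) = 5.70°

ω = 2613: 5.4 dB, 20.9°; ω = 10000: 6.0 dB, 5.7°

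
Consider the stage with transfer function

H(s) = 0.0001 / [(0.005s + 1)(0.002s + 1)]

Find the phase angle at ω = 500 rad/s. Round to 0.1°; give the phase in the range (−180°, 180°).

At ω = 500 rad/s:
pole (1 + j500·0.005) = 1 + j2.5 → |·| ≈ 2.6926, ∠ ≈ 68.20°
pole (1 + j500·0.002) = 1 + j1 → |·| ≈ 1.4142, ∠ ≈ 45.00°
∠H = (0°) − (68.20° + 45.00°) = -113.20°

-113.2°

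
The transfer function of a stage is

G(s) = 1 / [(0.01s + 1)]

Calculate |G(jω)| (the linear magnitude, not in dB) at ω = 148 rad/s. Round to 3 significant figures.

At ω = 148 rad/s:
pole (1 + j148·0.01) = 1 + j1.48 → |·| ≈ 1.7862, ∠ ≈ 55.95°
|G| = 1 · 1 / (1.7862) ≈ 0.55985

0.560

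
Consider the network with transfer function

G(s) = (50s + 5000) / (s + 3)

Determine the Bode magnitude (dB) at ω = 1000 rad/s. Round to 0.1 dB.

34.0 dB

Substitute s = j1000:
Numerator: 50(j1000) + 5000 = 5000 + j50000
Denominator: (j1000) + 3 = 3 + j1000
|N| = √(5000² + 50000²) ≈ 50249, ∠N ≈ 84.29°
|D| = √(3² + 1000²) ≈ 1000, ∠D ≈ 89.83°
|G| = 50249 / 1000 ≈ 50.249
Gain = 20 log₁₀(50.249) ≈ 34.02 dB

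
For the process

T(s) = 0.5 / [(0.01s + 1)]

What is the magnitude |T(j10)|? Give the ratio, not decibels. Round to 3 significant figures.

At ω = 10 rad/s:
pole (1 + j10·0.01) = 1 + j0.1 → |·| ≈ 1.005, ∠ ≈ 5.71°
|T| = 0.5 · 1 / (1.005) ≈ 0.49751

0.498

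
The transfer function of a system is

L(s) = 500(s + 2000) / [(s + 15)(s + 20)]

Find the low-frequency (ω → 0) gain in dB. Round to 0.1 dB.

L(0) = 500·2000 / (15·20) ≈ 3333.3
20 log₁₀(3333.3) ≈ 70.46 dB

70.5 dB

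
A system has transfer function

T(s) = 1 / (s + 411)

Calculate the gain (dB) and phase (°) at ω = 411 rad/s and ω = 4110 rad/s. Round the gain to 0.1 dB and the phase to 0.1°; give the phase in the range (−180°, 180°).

ω = 411: -55.3 dB, -45.0°; ω = 4110: -72.3 dB, -84.3°

At s = jω = j411:
pole (s+411): 411 + j411 → |·| = √(411²+411²) = √337842 ≈ 581.24, ∠ = arctan(411/411) ≈ 45.00°
|T| = 1 / 581.24 ≈ 0.0017205
Gain = 20 log₁₀(0.0017205) ≈ -55.29 dB
∠T = 0.00° − 45.00° = -45.00°

At s = jω = j4110:
pole (s+411): 411 + j4110 → |·| = √(411²+4110²) = √17061021 ≈ 4130.5, ∠ = arctan(4110/411) ≈ 84.29°
|T| = 1 / 4130.5 ≈ 0.0002421
Gain = 20 log₁₀(0.0002421) ≈ -72.32 dB
∠T = 0.00° − 84.29° = -84.29°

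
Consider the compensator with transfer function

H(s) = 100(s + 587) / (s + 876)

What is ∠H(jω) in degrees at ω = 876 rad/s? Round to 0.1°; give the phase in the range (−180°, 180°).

11.2°

At s = jω = j876:
zero (s+587): 587 + j876 → |·| = √(587²+876²) = √1111945 ≈ 1054.5, ∠ = arctan(876/587) ≈ 56.17°
pole (s+876): 876 + j876 → |·| = √(876²+876²) = √1534752 ≈ 1238.9, ∠ = arctan(876/876) ≈ 45.00°
∠H = 56.17° − 45.00° = 11.17°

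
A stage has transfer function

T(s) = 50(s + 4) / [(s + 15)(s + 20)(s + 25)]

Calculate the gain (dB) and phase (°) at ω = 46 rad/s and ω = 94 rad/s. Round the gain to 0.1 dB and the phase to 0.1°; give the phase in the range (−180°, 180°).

At s = jω = j46:
zero (s+4): 4 + j46 → |·| = √(4²+46²) = √2132 ≈ 46.174, ∠ = arctan(46/4) ≈ 85.03°
pole (s+15): 15 + j46 → |·| = √(15²+46²) = √2341 ≈ 48.384, ∠ = arctan(46/15) ≈ 71.94°
pole (s+20): 20 + j46 → |·| = √(20²+46²) = √2516 ≈ 50.16, ∠ = arctan(46/20) ≈ 66.50°
pole (s+25): 25 + j46 → |·| = √(25²+46²) = √2741 ≈ 52.355, ∠ = arctan(46/25) ≈ 61.48°
|T| = 50 · 46.174 / 1.2706e+05 ≈ 0.01817
Gain = 20 log₁₀(0.01817) ≈ -34.81 dB
∠T = 85.03° − 199.92° = -114.89°

At s = jω = j94:
zero (s+4): 4 + j94 → |·| = √(4²+94²) = √8852 ≈ 94.085, ∠ = arctan(94/4) ≈ 87.56°
pole (s+15): 15 + j94 → |·| = √(15²+94²) = √9061 ≈ 95.189, ∠ = arctan(94/15) ≈ 80.93°
pole (s+20): 20 + j94 → |·| = √(20²+94²) = √9236 ≈ 96.104, ∠ = arctan(94/20) ≈ 77.99°
pole (s+25): 25 + j94 → |·| = √(25²+94²) = √9461 ≈ 97.268, ∠ = arctan(94/25) ≈ 75.11°
|T| = 50 · 94.085 / 8.8981e+05 ≈ 0.0052868
Gain = 20 log₁₀(0.0052868) ≈ -45.54 dB
∠T = 87.56° − 234.03° = -146.47°

ω = 46: -34.8 dB, -114.9°; ω = 94: -45.5 dB, -146.5°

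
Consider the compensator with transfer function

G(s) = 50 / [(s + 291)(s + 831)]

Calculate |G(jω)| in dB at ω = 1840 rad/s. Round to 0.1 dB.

-97.5 dB

At s = jω = j1840:
pole (s+291): 291 + j1840 → |·| = √(291²+1840²) = √3470281 ≈ 1862.9, ∠ = arctan(1840/291) ≈ 81.01°
pole (s+831): 831 + j1840 → |·| = √(831²+1840²) = √4076161 ≈ 2019, ∠ = arctan(1840/831) ≈ 65.69°
|G| = 50 / 3.7612e+06 ≈ 1.3294e-05
Gain = 20 log₁₀(1.3294e-05) ≈ -97.53 dB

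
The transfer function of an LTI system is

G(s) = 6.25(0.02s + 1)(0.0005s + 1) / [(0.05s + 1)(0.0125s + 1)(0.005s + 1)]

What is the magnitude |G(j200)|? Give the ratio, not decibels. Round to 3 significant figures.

At ω = 200 rad/s:
zero (1 + j200·0.02) = 1 + j4 → |·| ≈ 4.1231, ∠ ≈ 75.96°
zero (1 + j200·0.0005) = 1 + j0.1 → |·| ≈ 1.005, ∠ ≈ 5.71°
pole (1 + j200·0.05) = 1 + j10 → |·| ≈ 10.05, ∠ ≈ 84.29°
pole (1 + j200·0.0125) = 1 + j2.5 → |·| ≈ 2.6926, ∠ ≈ 68.20°
pole (1 + j200·0.005) = 1 + j1 → |·| ≈ 1.4142, ∠ ≈ 45.00°
|G| = 6.25 · 4.1231 · 1.005 / (10.05 · 2.6926 · 1.4142) ≈ 0.67674

0.677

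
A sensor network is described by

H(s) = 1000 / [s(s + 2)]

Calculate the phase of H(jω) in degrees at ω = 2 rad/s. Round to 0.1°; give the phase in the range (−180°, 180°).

-135.0°

At s = jω = j2:
pole (s+2): 2 + j2 → |·| = √(2²+2²) = √8 ≈ 2.8284, ∠ = arctan(2/2) ≈ 45.00°
pole at origin: |s| = 2, ∠ = 90.00° (in denominator)
∠H = 0.00° − 135.00° = -135.00°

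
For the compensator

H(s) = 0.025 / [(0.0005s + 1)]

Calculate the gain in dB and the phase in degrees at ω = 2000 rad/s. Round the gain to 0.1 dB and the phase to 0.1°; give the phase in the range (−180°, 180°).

At ω = 2000 rad/s:
pole (1 + j2000·0.0005) = 1 + j1 → |·| ≈ 1.4142, ∠ ≈ 45.00°
|H| = 0.025 · 1 / (1.4142) ≈ 0.017678
Gain = 20 log₁₀(0.017678) ≈ -35.05 dB
∠H = (0°) − (45.00°) = -45.00°

-35.1 dB, -45.0°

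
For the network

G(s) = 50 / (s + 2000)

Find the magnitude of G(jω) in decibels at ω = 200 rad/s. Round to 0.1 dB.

-32.1 dB

At s = jω = j200:
pole (s+2000): 2000 + j200 → |·| = √(2000²+200²) = √4040000 ≈ 2010, ∠ = arctan(200/2000) ≈ 5.71°
|G| = 50 / 2010 ≈ 0.024876
Gain = 20 log₁₀(0.024876) ≈ -32.08 dB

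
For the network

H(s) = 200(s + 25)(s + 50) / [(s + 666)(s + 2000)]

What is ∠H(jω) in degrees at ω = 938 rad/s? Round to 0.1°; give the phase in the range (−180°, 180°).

At s = jω = j938:
zero (s+25): 25 + j938 → |·| = √(25²+938²) = √880469 ≈ 938.33, ∠ = arctan(938/25) ≈ 88.47°
zero (s+50): 50 + j938 → |·| = √(50²+938²) = √882344 ≈ 939.33, ∠ = arctan(938/50) ≈ 86.95°
pole (s+666): 666 + j938 → |·| = √(666²+938²) = √1323400 ≈ 1150.4, ∠ = arctan(938/666) ≈ 54.62°
pole (s+2000): 2000 + j938 → |·| = √(2000²+938²) = √4879844 ≈ 2209, ∠ = arctan(938/2000) ≈ 25.13°
∠H = 175.42° − 79.75° = 95.67°

95.7°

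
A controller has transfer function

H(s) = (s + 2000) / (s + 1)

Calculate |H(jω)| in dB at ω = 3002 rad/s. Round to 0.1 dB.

Substitute s = j3002:
Numerator: (j3002) + 2000 = 2000 + j3002
Denominator: (j3002) + 1 = 1 + j3002
|N| = √(2000² + 3002²) ≈ 3607.2, ∠N ≈ 56.33°
|D| = √(1² + 3002²) ≈ 3002, ∠D ≈ 89.98°
|H| = 3607.2 / 3002 ≈ 1.2016
Gain = 20 log₁₀(1.2016) ≈ 1.60 dB

1.6 dB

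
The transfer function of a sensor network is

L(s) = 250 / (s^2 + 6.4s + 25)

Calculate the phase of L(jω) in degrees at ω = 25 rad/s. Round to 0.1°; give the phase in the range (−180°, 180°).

At s = jω = j25:
quadratic: (j25)² + 6.4·j25 + 25 = -600 + j160 → |·| ≈ 620.97, ∠ ≈ 165.07°
∠L = 0.00° − 165.07° = -165.07°

-165.1°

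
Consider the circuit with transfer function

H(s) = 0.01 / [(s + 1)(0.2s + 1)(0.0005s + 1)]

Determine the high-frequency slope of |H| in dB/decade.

Each pole contributes −20 dB/decade at high frequency; each zero contributes +20 dB/decade.
Net: 0 zero(s) − 3 pole(s) → -60 dB/decade.

-60 dB/decade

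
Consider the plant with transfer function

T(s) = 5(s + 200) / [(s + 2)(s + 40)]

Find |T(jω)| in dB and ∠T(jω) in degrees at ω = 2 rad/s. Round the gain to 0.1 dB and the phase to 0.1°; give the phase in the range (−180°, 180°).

18.9 dB, -47.3°

At s = jω = j2:
zero (s+200): 200 + j2 → |·| = √(200²+2²) = √40004 ≈ 200.01, ∠ = arctan(2/200) ≈ 0.57°
pole (s+2): 2 + j2 → |·| = √(2²+2²) = √8 ≈ 2.8284, ∠ = arctan(2/2) ≈ 45.00°
pole (s+40): 40 + j2 → |·| = √(40²+2²) = √1604 ≈ 40.05, ∠ = arctan(2/40) ≈ 2.86°
|T| = 5 · 200.01 / 113.28 ≈ 8.8281
Gain = 20 log₁₀(8.8281) ≈ 18.92 dB
∠T = 0.57° − 47.86° = -47.29°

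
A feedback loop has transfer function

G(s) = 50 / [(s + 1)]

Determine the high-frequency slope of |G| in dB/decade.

Each pole contributes −20 dB/decade at high frequency; each zero contributes +20 dB/decade.
Net: 0 zero(s) − 1 pole(s) → -20 dB/decade.

-20 dB/decade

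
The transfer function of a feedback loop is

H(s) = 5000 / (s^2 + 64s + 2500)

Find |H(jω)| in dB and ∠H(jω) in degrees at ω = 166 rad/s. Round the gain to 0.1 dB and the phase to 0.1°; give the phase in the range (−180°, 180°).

At s = jω = j166:
quadratic: (j166)² + 64·j166 + 2500 = -25056 + j10624 → |·| ≈ 27215, ∠ ≈ 157.02°
|H| = 5000 / 27215 ≈ 0.18372
Gain = 20 log₁₀(0.18372) ≈ -14.72 dB
∠H = 0.00° − 157.02° = -157.02°

-14.7 dB, -157.0°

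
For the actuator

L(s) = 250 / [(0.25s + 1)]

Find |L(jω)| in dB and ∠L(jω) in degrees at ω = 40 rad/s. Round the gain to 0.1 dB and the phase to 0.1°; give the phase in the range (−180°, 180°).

27.9 dB, -84.3°

At ω = 40 rad/s:
pole (1 + j40·0.25) = 1 + j10 → |·| ≈ 10.05, ∠ ≈ 84.29°
|L| = 250 · 1 / (10.05) ≈ 24.876
Gain = 20 log₁₀(24.876) ≈ 27.92 dB
∠L = (0°) − (84.29°) = -84.29°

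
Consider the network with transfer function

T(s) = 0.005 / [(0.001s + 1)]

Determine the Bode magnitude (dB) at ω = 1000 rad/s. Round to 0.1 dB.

At ω = 1000 rad/s:
pole (1 + j1000·0.001) = 1 + j1 → |·| ≈ 1.4142, ∠ ≈ 45.00°
|T| = 0.005 · 1 / (1.4142) ≈ 0.0035356
Gain = 20 log₁₀(0.0035356) ≈ -49.03 dB

-49.0 dB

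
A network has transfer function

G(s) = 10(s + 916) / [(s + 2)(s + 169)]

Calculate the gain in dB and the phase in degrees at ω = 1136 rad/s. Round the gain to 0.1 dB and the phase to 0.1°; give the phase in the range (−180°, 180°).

At s = jω = j1136:
zero (s+916): 916 + j1136 → |·| = √(916²+1136²) = √2129552 ≈ 1459.3, ∠ = arctan(1136/916) ≈ 51.12°
pole (s+2): 2 + j1136 → |·| = √(2²+1136²) = √1290500 ≈ 1136, ∠ = arctan(1136/2) ≈ 89.90°
pole (s+169): 169 + j1136 → |·| = √(169²+1136²) = √1319057 ≈ 1148.5, ∠ = arctan(1136/169) ≈ 81.54°
|G| = 10 · 1459.3 / 1.3047e+06 ≈ 0.011185
Gain = 20 log₁₀(0.011185) ≈ -39.03 dB
∠G = 51.12° − 171.44° = -120.32°

-39.0 dB, -120.3°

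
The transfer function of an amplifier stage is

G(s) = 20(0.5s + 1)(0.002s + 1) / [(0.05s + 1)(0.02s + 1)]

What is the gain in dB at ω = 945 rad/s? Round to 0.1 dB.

27.1 dB

At ω = 945 rad/s:
zero (1 + j945·0.5) = 1 + j472.5 → |·| ≈ 472.5, ∠ ≈ 89.88°
zero (1 + j945·0.002) = 1 + j1.89 → |·| ≈ 2.1382, ∠ ≈ 62.12°
pole (1 + j945·0.05) = 1 + j47.25 → |·| ≈ 47.261, ∠ ≈ 88.79°
pole (1 + j945·0.02) = 1 + j18.9 → |·| ≈ 18.926, ∠ ≈ 86.97°
|G| = 20 · 472.5 · 2.1382 / (47.261 · 18.926) ≈ 22.59
Gain = 20 log₁₀(22.59) ≈ 27.08 dB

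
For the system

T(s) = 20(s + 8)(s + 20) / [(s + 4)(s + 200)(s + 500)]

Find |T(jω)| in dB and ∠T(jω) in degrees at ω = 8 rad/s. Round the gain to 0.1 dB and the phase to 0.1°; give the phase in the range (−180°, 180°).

At s = jω = j8:
zero (s+8): 8 + j8 → |·| = √(8²+8²) = √128 ≈ 11.314, ∠ = arctan(8/8) ≈ 45.00°
zero (s+20): 20 + j8 → |·| = √(20²+8²) = √464 ≈ 21.541, ∠ = arctan(8/20) ≈ 21.80°
pole (s+4): 4 + j8 → |·| = √(4²+8²) = √80 ≈ 8.9443, ∠ = arctan(8/4) ≈ 63.43°
pole (s+200): 200 + j8 → |·| = √(200²+8²) = √40064 ≈ 200.16, ∠ = arctan(8/200) ≈ 2.29°
pole (s+500): 500 + j8 → |·| = √(500²+8²) = √250064 ≈ 500.06, ∠ = arctan(8/500) ≈ 0.92°
|T| = 20 · 243.71 / 8.9525e+05 ≈ 0.0054445
Gain = 20 log₁₀(0.0054445) ≈ -45.28 dB
∠T = 66.80° − 66.64° = 0.16°

-45.3 dB, 0.2°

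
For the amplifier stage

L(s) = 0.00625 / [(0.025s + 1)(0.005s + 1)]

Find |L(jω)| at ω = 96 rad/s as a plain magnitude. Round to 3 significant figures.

0.00217

At ω = 96 rad/s:
pole (1 + j96·0.025) = 1 + j2.4 → |·| ≈ 2.6, ∠ ≈ 67.38°
pole (1 + j96·0.005) = 1 + j0.48 → |·| ≈ 1.1092, ∠ ≈ 25.64°
|L| = 0.00625 · 1 / (2.6 · 1.1092) ≈ 0.0021672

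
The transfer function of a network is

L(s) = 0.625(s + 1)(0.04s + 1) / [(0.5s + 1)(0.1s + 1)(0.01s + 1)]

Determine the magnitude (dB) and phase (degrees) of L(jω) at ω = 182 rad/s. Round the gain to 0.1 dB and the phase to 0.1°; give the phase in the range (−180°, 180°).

-12.3 dB, -65.6°

At ω = 182 rad/s:
zero (1 + j182·1) = 1 + j182 → |·| ≈ 182, ∠ ≈ 89.69°
zero (1 + j182·0.04) = 1 + j7.28 → |·| ≈ 7.3484, ∠ ≈ 82.18°
pole (1 + j182·0.5) = 1 + j91 → |·| ≈ 91.005, ∠ ≈ 89.37°
pole (1 + j182·0.1) = 1 + j18.2 → |·| ≈ 18.227, ∠ ≈ 86.86°
pole (1 + j182·0.01) = 1 + j1.82 → |·| ≈ 2.0766, ∠ ≈ 61.21°
|L| = 0.625 · 182 · 7.3484 / (91.005 · 18.227 · 2.0766) ≈ 0.24267
Gain = 20 log₁₀(0.24267) ≈ -12.30 dB
∠L = (89.69° + 82.18°) − (89.37° + 86.86° + 61.21°) = -65.57°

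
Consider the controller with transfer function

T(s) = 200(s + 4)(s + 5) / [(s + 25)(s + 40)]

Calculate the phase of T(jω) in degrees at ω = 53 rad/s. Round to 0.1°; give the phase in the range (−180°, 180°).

52.6°

At s = jω = j53:
zero (s+4): 4 + j53 → |·| = √(4²+53²) = √2825 ≈ 53.151, ∠ = arctan(53/4) ≈ 85.68°
zero (s+5): 5 + j53 → |·| = √(5²+53²) = √2834 ≈ 53.235, ∠ = arctan(53/5) ≈ 84.61°
pole (s+25): 25 + j53 → |·| = √(25²+53²) = √3434 ≈ 58.6, ∠ = arctan(53/25) ≈ 64.75°
pole (s+40): 40 + j53 → |·| = √(40²+53²) = √4409 ≈ 66.4, ∠ = arctan(53/40) ≈ 52.96°
∠T = 170.29° − 117.71° = 52.58°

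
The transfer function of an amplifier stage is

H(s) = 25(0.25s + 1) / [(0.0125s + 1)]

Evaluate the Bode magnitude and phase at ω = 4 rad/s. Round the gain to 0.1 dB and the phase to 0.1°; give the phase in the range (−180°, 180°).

31.0 dB, 42.1°

At ω = 4 rad/s:
zero (1 + j4·0.25) = 1 + j1 → |·| ≈ 1.4142, ∠ ≈ 45.00°
pole (1 + j4·0.0125) = 1 + j0.05 → |·| ≈ 1.0012, ∠ ≈ 2.86°
|H| = 25 · 1.4142 / (1.0012) ≈ 35.313
Gain = 20 log₁₀(35.313) ≈ 30.96 dB
∠H = (45.00°) − (2.86°) = 42.14°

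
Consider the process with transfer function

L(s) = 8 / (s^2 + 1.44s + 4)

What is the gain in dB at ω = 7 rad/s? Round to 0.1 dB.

-15.2 dB

At s = jω = j7:
quadratic: (j7)² + 1.44·j7 + 4 = -45 + j10.08 → |·| ≈ 46.115, ∠ ≈ 167.37°
|L| = 8 / 46.115 ≈ 0.17348
Gain = 20 log₁₀(0.17348) ≈ -15.22 dB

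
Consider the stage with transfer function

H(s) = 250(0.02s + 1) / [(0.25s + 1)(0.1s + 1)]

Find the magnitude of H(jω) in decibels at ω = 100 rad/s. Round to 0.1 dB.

6.9 dB

At ω = 100 rad/s:
zero (1 + j100·0.02) = 1 + j2 → |·| ≈ 2.2361, ∠ ≈ 63.43°
pole (1 + j100·0.25) = 1 + j25 → |·| ≈ 25.02, ∠ ≈ 87.71°
pole (1 + j100·0.1) = 1 + j10 → |·| ≈ 10.05, ∠ ≈ 84.29°
|H| = 250 · 2.2361 / (25.02 · 10.05) ≈ 2.2232
Gain = 20 log₁₀(2.2232) ≈ 6.94 dB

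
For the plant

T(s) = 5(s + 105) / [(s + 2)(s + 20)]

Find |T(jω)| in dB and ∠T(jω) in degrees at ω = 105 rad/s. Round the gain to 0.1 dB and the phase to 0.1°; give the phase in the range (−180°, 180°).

-23.6 dB, -123.1°

At s = jω = j105:
zero (s+105): 105 + j105 → |·| = √(105²+105²) = √22050 ≈ 148.49, ∠ = arctan(105/105) ≈ 45.00°
pole (s+2): 2 + j105 → |·| = √(2²+105²) = √11029 ≈ 105.02, ∠ = arctan(105/2) ≈ 88.91°
pole (s+20): 20 + j105 → |·| = √(20²+105²) = √11425 ≈ 106.89, ∠ = arctan(105/20) ≈ 79.22°
|T| = 5 · 148.49 / 11226 ≈ 0.066137
Gain = 20 log₁₀(0.066137) ≈ -23.59 dB
∠T = 45.00° − 168.13° = -123.13°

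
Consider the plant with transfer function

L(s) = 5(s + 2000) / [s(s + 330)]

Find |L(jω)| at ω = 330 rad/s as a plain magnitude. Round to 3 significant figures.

0.0658

At s = jω = j330:
zero (s+2000): 2000 + j330 → |·| = √(2000²+330²) = √4108900 ≈ 2027, ∠ = arctan(330/2000) ≈ 9.37°
pole (s+330): 330 + j330 → |·| = √(330²+330²) = √217800 ≈ 466.69, ∠ = arctan(330/330) ≈ 45.00°
pole at origin: |s| = 330, ∠ = 90.00° (in denominator)
|L| = 5 · 2027 / 1.5401e+05 ≈ 0.065807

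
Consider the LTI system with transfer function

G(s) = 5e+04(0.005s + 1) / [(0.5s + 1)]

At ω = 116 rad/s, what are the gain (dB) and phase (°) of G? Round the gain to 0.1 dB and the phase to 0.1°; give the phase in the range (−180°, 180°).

60.0 dB, -58.9°

At ω = 116 rad/s:
zero (1 + j116·0.005) = 1 + j0.58 → |·| ≈ 1.156, ∠ ≈ 30.11°
pole (1 + j116·0.5) = 1 + j58 → |·| ≈ 58.009, ∠ ≈ 89.01°
|G| = 5e+04 · 1.156 / (58.009) ≈ 996.4
Gain = 20 log₁₀(996.4) ≈ 59.97 dB
∠G = (30.11°) − (89.01°) = -58.90°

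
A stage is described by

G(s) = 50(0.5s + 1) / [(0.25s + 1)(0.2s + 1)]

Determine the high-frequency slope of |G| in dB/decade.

-20 dB/decade

Each pole contributes −20 dB/decade at high frequency; each zero contributes +20 dB/decade.
Net: 1 zero(s) − 2 pole(s) → -20 dB/decade.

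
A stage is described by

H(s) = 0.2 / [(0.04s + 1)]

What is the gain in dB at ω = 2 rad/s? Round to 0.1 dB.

-14.0 dB

At ω = 2 rad/s:
pole (1 + j2·0.04) = 1 + j0.08 → |·| ≈ 1.0032, ∠ ≈ 4.57°
|H| = 0.2 · 1 / (1.0032) ≈ 0.19936
Gain = 20 log₁₀(0.19936) ≈ -14.01 dB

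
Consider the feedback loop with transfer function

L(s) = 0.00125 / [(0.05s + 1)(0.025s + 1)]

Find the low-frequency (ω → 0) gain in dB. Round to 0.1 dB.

L(0) = 0.00125 · 1 / 1 = 0.00125
20 log₁₀(0.00125) ≈ -58.06 dB

-58.1 dB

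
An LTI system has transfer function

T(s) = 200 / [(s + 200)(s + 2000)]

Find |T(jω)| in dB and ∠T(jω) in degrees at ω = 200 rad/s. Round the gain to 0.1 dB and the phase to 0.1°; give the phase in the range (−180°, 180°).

At s = jω = j200:
pole (s+200): 200 + j200 → |·| = √(200²+200²) = √80000 ≈ 282.84, ∠ = arctan(200/200) ≈ 45.00°
pole (s+2000): 2000 + j200 → |·| = √(2000²+200²) = √4040000 ≈ 2010, ∠ = arctan(200/2000) ≈ 5.71°
|T| = 200 / 5.6851e+05 ≈ 0.0003518
Gain = 20 log₁₀(0.0003518) ≈ -69.07 dB
∠T = 0.00° − 50.71° = -50.71°

-69.1 dB, -50.7°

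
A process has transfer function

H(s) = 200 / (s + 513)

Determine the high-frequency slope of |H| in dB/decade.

-20 dB/decade

Each pole contributes −20 dB/decade at high frequency; each zero contributes +20 dB/decade.
Net: 0 zero(s) − 1 pole(s) → -20 dB/decade.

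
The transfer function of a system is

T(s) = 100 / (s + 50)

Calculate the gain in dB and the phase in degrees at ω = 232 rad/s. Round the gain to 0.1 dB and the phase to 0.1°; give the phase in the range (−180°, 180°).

-7.5 dB, -77.8°

At s = jω = j232:
pole (s+50): 50 + j232 → |·| = √(50²+232²) = √56324 ≈ 237.33, ∠ = arctan(232/50) ≈ 77.84°
|T| = 100 / 237.33 ≈ 0.42135
Gain = 20 log₁₀(0.42135) ≈ -7.51 dB
∠T = 0.00° − 77.84° = -77.84°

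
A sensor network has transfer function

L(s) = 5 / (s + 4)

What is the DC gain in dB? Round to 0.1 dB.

1.9 dB

L(0) = 5 / 4 = 1.25
20 log₁₀(1.25) ≈ 1.94 dB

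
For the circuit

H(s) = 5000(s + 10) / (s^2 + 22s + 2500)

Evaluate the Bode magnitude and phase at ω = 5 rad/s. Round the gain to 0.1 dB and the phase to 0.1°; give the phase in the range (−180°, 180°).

At s = jω = j5:
zero (s+10): 10 + j5 → |·| = √(10²+5²) = √125 ≈ 11.18, ∠ = arctan(5/10) ≈ 26.57°
quadratic: (j5)² + 22·j5 + 2500 = 2475 + j110 → |·| ≈ 2477.4, ∠ ≈ 2.54°
|H| = 5000 · 11.18 / 2477.4 ≈ 22.564
Gain = 20 log₁₀(22.564) ≈ 27.07 dB
∠H = 26.57° − 2.54° = 24.03°

27.1 dB, 24.0°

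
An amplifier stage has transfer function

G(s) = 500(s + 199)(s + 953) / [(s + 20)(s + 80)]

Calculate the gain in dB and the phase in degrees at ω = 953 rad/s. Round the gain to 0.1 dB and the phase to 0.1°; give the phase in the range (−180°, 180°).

57.1 dB, -50.8°

At s = jω = j953:
zero (s+199): 199 + j953 → |·| = √(199²+953²) = √947810 ≈ 973.56, ∠ = arctan(953/199) ≈ 78.21°
zero (s+953): 953 + j953 → |·| = √(953²+953²) = √1816418 ≈ 1347.7, ∠ = arctan(953/953) ≈ 45.00°
pole (s+20): 20 + j953 → |·| = √(20²+953²) = √908609 ≈ 953.21, ∠ = arctan(953/20) ≈ 88.80°
pole (s+80): 80 + j953 → |·| = √(80²+953²) = √914609 ≈ 956.35, ∠ = arctan(953/80) ≈ 85.20°
|G| = 500 · 1.3121e+06 / 9.116e+05 ≈ 719.67
Gain = 20 log₁₀(719.67) ≈ 57.14 dB
∠G = 123.21° − 174.00° = -50.79°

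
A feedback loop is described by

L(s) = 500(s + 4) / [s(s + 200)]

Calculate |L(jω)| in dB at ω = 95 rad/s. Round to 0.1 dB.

At s = jω = j95:
zero (s+4): 4 + j95 → |·| = √(4²+95²) = √9041 ≈ 95.084, ∠ = arctan(95/4) ≈ 87.59°
pole (s+200): 200 + j95 → |·| = √(200²+95²) = √49025 ≈ 221.42, ∠ = arctan(95/200) ≈ 25.41°
pole at origin: |s| = 95, ∠ = 90.00° (in denominator)
|L| = 500 · 95.084 / 21035 ≈ 2.2601
Gain = 20 log₁₀(2.2601) ≈ 7.08 dB

7.1 dB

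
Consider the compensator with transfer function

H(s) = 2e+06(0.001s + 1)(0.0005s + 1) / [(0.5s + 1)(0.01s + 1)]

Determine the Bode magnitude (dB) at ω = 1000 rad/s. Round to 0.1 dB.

56.0 dB

At ω = 1000 rad/s:
zero (1 + j1000·0.001) = 1 + j1 → |·| ≈ 1.4142, ∠ ≈ 45.00°
zero (1 + j1000·0.0005) = 1 + j0.5 → |·| ≈ 1.118, ∠ ≈ 26.57°
pole (1 + j1000·0.5) = 1 + j500 → |·| ≈ 500, ∠ ≈ 89.89°
pole (1 + j1000·0.01) = 1 + j10 → |·| ≈ 10.05, ∠ ≈ 84.29°
|H| = 2e+06 · 1.4142 · 1.118 / (500 · 10.05) ≈ 629.28
Gain = 20 log₁₀(629.28) ≈ 55.98 dB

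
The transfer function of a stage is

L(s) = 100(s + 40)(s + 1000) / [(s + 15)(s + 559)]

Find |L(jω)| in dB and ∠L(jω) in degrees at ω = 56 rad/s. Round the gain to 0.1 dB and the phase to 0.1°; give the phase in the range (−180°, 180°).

46.5 dB, -23.1°

At s = jω = j56:
zero (s+40): 40 + j56 → |·| = √(40²+56²) = √4736 ≈ 68.819, ∠ = arctan(56/40) ≈ 54.46°
zero (s+1000): 1000 + j56 → |·| = √(1000²+56²) = √1003136 ≈ 1001.6, ∠ = arctan(56/1000) ≈ 3.21°
pole (s+15): 15 + j56 → |·| = √(15²+56²) = √3361 ≈ 57.974, ∠ = arctan(56/15) ≈ 75.00°
pole (s+559): 559 + j56 → |·| = √(559²+56²) = √315617 ≈ 561.8, ∠ = arctan(56/559) ≈ 5.72°
|L| = 100 · 68929 / 32570 ≈ 211.63
Gain = 20 log₁₀(211.63) ≈ 46.51 dB
∠L = 57.67° − 80.72° = -23.05°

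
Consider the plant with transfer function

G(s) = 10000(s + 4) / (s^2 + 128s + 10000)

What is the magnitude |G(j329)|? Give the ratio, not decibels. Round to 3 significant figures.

At s = jω = j329:
zero (s+4): 4 + j329 → |·| = √(4²+329²) = √108257 ≈ 329.02, ∠ = arctan(329/4) ≈ 89.30°
quadratic: (j329)² + 128·j329 + 10000 = -98241 + j42112 → |·| ≈ 1.0689e+05, ∠ ≈ 156.80°
|G| = 10000 · 329.02 / 1.0689e+05 ≈ 30.781

30.8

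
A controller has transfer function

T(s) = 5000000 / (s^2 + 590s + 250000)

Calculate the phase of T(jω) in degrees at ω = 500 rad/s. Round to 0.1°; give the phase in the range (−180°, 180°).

At s = jω = j500:
quadratic: (j500)² + 590·j500 + 250000 = 0 + j295000 → |·| ≈ 2.95e+05, ∠ ≈ 90.00°
∠T = 0.00° − 90.00° = -90.00°

-90.0°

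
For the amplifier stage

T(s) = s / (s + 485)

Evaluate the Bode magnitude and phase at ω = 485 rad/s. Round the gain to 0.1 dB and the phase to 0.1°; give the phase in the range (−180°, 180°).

-3.0 dB, 45.0°

At s = jω = j485:
zero at origin: s = j485 → |·| = 485, ∠ = 90.00°
pole (s+485): 485 + j485 → |·| = √(485²+485²) = √470450 ≈ 685.89, ∠ = arctan(485/485) ≈ 45.00°
|T| = 1 · 485 / 685.89 ≈ 0.70711
Gain = 20 log₁₀(0.70711) ≈ -3.01 dB
∠T = 90.00° − 45.00° = 45.00°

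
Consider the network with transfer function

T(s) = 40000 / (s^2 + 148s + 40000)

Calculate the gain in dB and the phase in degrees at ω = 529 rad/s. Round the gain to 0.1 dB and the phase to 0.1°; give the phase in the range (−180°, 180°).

At s = jω = j529:
quadratic: (j529)² + 148·j529 + 40000 = -239841 + j78292 → |·| ≈ 2.523e+05, ∠ ≈ 161.92°
|T| = 40000 / 2.523e+05 ≈ 0.15854
Gain = 20 log₁₀(0.15854) ≈ -16.00 dB
∠T = 0.00° − 161.92° = -161.92°

-16.0 dB, -161.9°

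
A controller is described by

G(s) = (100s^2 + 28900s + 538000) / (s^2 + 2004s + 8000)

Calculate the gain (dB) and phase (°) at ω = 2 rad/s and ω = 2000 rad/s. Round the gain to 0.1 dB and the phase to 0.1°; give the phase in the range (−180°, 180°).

Substitute s = j2:
Numerator: 100(j2)^2 + 28900(j2) + 538000 = 537600 + j57800
Denominator: (j2)^2 + 2004(j2) + 8000 = 7996 + j4008
|N| = √(537600² + 57800²) ≈ 5.407e+05, ∠N ≈ 6.14°
|D| = √(7996² + 4008²) ≈ 8944.3, ∠D ≈ 26.62°
|G| = 5.407e+05 / 8944.3 ≈ 60.452
Gain = 20 log₁₀(60.452) ≈ 35.63 dB
∠G = 6.14° − 26.62° = -20.48°

Substitute s = j2000:
Numerator: 100(j2000)^2 + 28900(j2000) + 538000 = -399462000 + j57800000
Denominator: (j2000)^2 + 2004(j2000) + 8000 = -3992000 + j4008000
|N| = √(399462000² + 57800000²) ≈ 4.0362e+08, ∠N ≈ 171.77°
|D| = √(3992000² + 4008000²) ≈ 5.6569e+06, ∠D ≈ 134.89°
|G| = 4.0362e+08 / 5.6569e+06 ≈ 71.35
Gain = 20 log₁₀(71.35) ≈ 37.07 dB
∠G = 171.77° − 134.89° = 36.88°

ω = 2: 35.6 dB, -20.5°; ω = 2000: 37.1 dB, 36.9°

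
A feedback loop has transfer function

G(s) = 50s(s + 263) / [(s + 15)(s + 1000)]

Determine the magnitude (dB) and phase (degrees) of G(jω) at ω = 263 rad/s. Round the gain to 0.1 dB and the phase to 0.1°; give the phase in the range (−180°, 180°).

At s = jω = j263:
zero (s+263): 263 + j263 → |·| = √(263²+263²) = √138338 ≈ 371.94, ∠ = arctan(263/263) ≈ 45.00°
zero at origin: s = j263 → |·| = 263, ∠ = 90.00°
pole (s+15): 15 + j263 → |·| = √(15²+263²) = √69394 ≈ 263.43, ∠ = arctan(263/15) ≈ 86.74°
pole (s+1000): 1000 + j263 → |·| = √(1000²+263²) = √1069169 ≈ 1034, ∠ = arctan(263/1000) ≈ 14.74°
|G| = 50 · 97820 / 2.7239e+05 ≈ 17.956
Gain = 20 log₁₀(17.956) ≈ 25.08 dB
∠G = 135.00° − 101.48° = 33.52°

25.1 dB, 33.5°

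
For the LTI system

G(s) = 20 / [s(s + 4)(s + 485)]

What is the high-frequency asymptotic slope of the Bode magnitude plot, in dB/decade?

-60 dB/decade

Each pole contributes −20 dB/decade at high frequency; each zero contributes +20 dB/decade.
Net: 0 zero(s) − 3 pole(s) → -60 dB/decade.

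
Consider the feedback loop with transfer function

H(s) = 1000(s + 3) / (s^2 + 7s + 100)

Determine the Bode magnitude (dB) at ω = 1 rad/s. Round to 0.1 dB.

30.1 dB

At s = jω = j1:
zero (s+3): 3 + j1 → |·| = √(3²+1²) = √10 ≈ 3.1623, ∠ = arctan(1/3) ≈ 18.43°
quadratic: (j1)² + 7·j1 + 100 = 99 + j7 → |·| ≈ 99.247, ∠ ≈ 4.04°
|H| = 1000 · 3.1623 / 99.247 ≈ 31.863
Gain = 20 log₁₀(31.863) ≈ 30.07 dB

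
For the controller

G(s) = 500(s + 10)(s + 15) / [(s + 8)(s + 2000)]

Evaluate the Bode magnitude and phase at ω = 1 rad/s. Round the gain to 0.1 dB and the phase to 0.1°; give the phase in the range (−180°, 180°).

13.4 dB, 2.4°

At s = jω = j1:
zero (s+10): 10 + j1 → |·| = √(10²+1²) = √101 ≈ 10.05, ∠ = arctan(1/10) ≈ 5.71°
zero (s+15): 15 + j1 → |·| = √(15²+1²) = √226 ≈ 15.033, ∠ = arctan(1/15) ≈ 3.81°
pole (s+8): 8 + j1 → |·| = √(8²+1²) = √65 ≈ 8.0623, ∠ = arctan(1/8) ≈ 7.13°
pole (s+2000): 2000 + j1 → |·| = √(2000²+1²) = √4000001 ≈ 2000, ∠ = arctan(1/2000) ≈ 0.03°
|G| = 500 · 151.08 / 16125 ≈ 4.6847
Gain = 20 log₁₀(4.6847) ≈ 13.41 dB
∠G = 9.52° − 7.16° = 2.36°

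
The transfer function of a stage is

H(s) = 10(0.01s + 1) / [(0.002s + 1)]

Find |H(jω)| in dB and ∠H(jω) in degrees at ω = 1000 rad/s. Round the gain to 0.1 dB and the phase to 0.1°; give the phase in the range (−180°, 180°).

At ω = 1000 rad/s:
zero (1 + j1000·0.01) = 1 + j10 → |·| ≈ 10.05, ∠ ≈ 84.29°
pole (1 + j1000·0.002) = 1 + j2 → |·| ≈ 2.2361, ∠ ≈ 63.43°
|H| = 10 · 10.05 / (2.2361) ≈ 44.944
Gain = 20 log₁₀(44.944) ≈ 33.05 dB
∠H = (84.29°) − (63.43°) = 20.86°

33.1 dB, 20.9°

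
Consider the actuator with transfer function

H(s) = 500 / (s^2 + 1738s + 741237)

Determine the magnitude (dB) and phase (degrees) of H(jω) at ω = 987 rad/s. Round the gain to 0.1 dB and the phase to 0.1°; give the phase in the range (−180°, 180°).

Substitute s = j987:
Numerator: 500 = 500 + j0
Denominator: (j987)^2 + 1738(j987) + 741237 = -232932 + j1715406
|N| = √(500² + 0²) ≈ 500, ∠N ≈ 0.00°
|D| = √(232932² + 1715406²) ≈ 1.7311e+06, ∠D ≈ 97.73°
|H| = 500 / 1.7311e+06 ≈ 0.00028883
Gain = 20 log₁₀(0.00028883) ≈ -70.79 dB
∠H = 0.00° − 97.73° = -97.73°

-70.8 dB, -97.7°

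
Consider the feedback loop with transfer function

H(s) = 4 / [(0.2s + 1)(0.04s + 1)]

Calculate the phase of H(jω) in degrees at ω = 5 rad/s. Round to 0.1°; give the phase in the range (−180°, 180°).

-56.3°

At ω = 5 rad/s:
pole (1 + j5·0.2) = 1 + j1 → |·| ≈ 1.4142, ∠ ≈ 45.00°
pole (1 + j5·0.04) = 1 + j0.2 → |·| ≈ 1.0198, ∠ ≈ 11.31°
∠H = (0°) − (45.00° + 11.31°) = -56.31°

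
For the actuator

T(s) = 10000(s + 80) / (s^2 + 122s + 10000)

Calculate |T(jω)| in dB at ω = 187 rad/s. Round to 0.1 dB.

35.6 dB

At s = jω = j187:
zero (s+80): 80 + j187 → |·| = √(80²+187²) = √41369 ≈ 203.39, ∠ = arctan(187/80) ≈ 66.84°
quadratic: (j187)² + 122·j187 + 10000 = -24969 + j22814 → |·| ≈ 33822, ∠ ≈ 137.58°
|T| = 10000 · 203.39 / 33822 ≈ 60.135
Gain = 20 log₁₀(60.135) ≈ 35.58 dB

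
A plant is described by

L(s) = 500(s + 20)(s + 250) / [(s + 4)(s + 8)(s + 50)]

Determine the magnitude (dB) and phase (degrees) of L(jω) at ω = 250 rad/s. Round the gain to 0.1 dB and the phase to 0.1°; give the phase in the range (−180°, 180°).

8.9 dB, -125.5°

At s = jω = j250:
zero (s+20): 20 + j250 → |·| = √(20²+250²) = √62900 ≈ 250.8, ∠ = arctan(250/20) ≈ 85.43°
zero (s+250): 250 + j250 → |·| = √(250²+250²) = √125000 ≈ 353.55, ∠ = arctan(250/250) ≈ 45.00°
pole (s+4): 4 + j250 → |·| = √(4²+250²) = √62516 ≈ 250.03, ∠ = arctan(250/4) ≈ 89.08°
pole (s+8): 8 + j250 → |·| = √(8²+250²) = √62564 ≈ 250.13, ∠ = arctan(250/8) ≈ 88.17°
pole (s+50): 50 + j250 → |·| = √(50²+250²) = √65000 ≈ 254.95, ∠ = arctan(250/50) ≈ 78.69°
|L| = 500 · 88670 / 1.5945e+07 ≈ 2.7805
Gain = 20 log₁₀(2.7805) ≈ 8.88 dB
∠L = 130.43° − 255.94° = -125.51°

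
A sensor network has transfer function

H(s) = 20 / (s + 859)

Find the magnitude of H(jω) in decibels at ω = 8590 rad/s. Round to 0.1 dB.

-52.7 dB

At s = jω = j8590:
pole (s+859): 859 + j8590 → |·| = √(859²+8590²) = √74525981 ≈ 8632.8, ∠ = arctan(8590/859) ≈ 84.29°
|H| = 20 / 8632.8 ≈ 0.0023167
Gain = 20 log₁₀(0.0023167) ≈ -52.70 dB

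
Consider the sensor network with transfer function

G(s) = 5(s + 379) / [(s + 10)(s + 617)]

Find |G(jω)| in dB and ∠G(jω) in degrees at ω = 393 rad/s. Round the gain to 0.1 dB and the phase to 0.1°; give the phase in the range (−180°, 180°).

-40.5 dB, -75.0°

At s = jω = j393:
zero (s+379): 379 + j393 → |·| = √(379²+393²) = √298090 ≈ 545.98, ∠ = arctan(393/379) ≈ 46.04°
pole (s+10): 10 + j393 → |·| = √(10²+393²) = √154549 ≈ 393.13, ∠ = arctan(393/10) ≈ 88.54°
pole (s+617): 617 + j393 → |·| = √(617²+393²) = √535138 ≈ 731.53, ∠ = arctan(393/617) ≈ 32.50°
|G| = 5 · 545.98 / 2.8759e+05 ≈ 0.0094923
Gain = 20 log₁₀(0.0094923) ≈ -40.45 dB
∠G = 46.04° − 121.04° = -75.00°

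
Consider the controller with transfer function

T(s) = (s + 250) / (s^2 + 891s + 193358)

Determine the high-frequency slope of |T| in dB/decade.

Each pole contributes −20 dB/decade at high frequency; each zero contributes +20 dB/decade.
Net: 1 zero(s) − 2 pole(s) → -20 dB/decade.

-20 dB/decade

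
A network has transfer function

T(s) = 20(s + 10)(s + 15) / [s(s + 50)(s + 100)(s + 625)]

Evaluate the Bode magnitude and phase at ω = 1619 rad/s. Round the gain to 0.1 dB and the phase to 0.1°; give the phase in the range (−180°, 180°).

At s = jω = j1619:
zero (s+10): 10 + j1619 → |·| = √(10²+1619²) = √2621261 ≈ 1619, ∠ = arctan(1619/10) ≈ 89.65°
zero (s+15): 15 + j1619 → |·| = √(15²+1619²) = √2621386 ≈ 1619.1, ∠ = arctan(1619/15) ≈ 89.47°
pole (s+50): 50 + j1619 → |·| = √(50²+1619²) = √2623661 ≈ 1619.8, ∠ = arctan(1619/50) ≈ 88.23°
pole (s+100): 100 + j1619 → |·| = √(100²+1619²) = √2631161 ≈ 1622.1, ∠ = arctan(1619/100) ≈ 86.47°
pole (s+625): 625 + j1619 → |·| = √(625²+1619²) = √3011786 ≈ 1735.4, ∠ = arctan(1619/625) ≈ 68.89°
pole at origin: |s| = 1619, ∠ = 90.00° (in denominator)
|T| = 20 · 2.6213e+06 / 7.3822e+12 ≈ 7.1017e-06
Gain = 20 log₁₀(7.1017e-06) ≈ -102.97 dB
∠T = 179.12° − 333.59° = -154.47°

-103.0 dB, -154.5°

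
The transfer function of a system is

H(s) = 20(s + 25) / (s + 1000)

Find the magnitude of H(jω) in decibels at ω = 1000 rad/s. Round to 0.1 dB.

At s = jω = j1000:
zero (s+25): 25 + j1000 → |·| = √(25²+1000²) = √1000625 ≈ 1000.3, ∠ = arctan(1000/25) ≈ 88.57°
pole (s+1000): 1000 + j1000 → |·| = √(1000²+1000²) = √2000000 ≈ 1414.2, ∠ = arctan(1000/1000) ≈ 45.00°
|H| = 20 · 1000.3 / 1414.2 ≈ 14.147
Gain = 20 log₁₀(14.147) ≈ 23.01 dB

23.0 dB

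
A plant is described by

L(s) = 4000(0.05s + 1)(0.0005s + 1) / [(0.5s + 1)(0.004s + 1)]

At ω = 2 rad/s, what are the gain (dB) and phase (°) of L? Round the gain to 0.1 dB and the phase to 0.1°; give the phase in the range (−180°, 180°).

At ω = 2 rad/s:
zero (1 + j2·0.05) = 1 + j0.1 → |·| ≈ 1.005, ∠ ≈ 5.71°
zero (1 + j2·0.0005) = 1 + j0.001 → |·| ≈ 1, ∠ ≈ 0.06°
pole (1 + j2·0.5) = 1 + j1 → |·| ≈ 1.4142, ∠ ≈ 45.00°
pole (1 + j2·0.004) = 1 + j0.008 → |·| ≈ 1, ∠ ≈ 0.46°
|L| = 4000 · 1.005 · 1 / (1.4142 · 1) ≈ 2842.6
Gain = 20 log₁₀(2842.6) ≈ 69.07 dB
∠L = (5.71° + 0.06°) − (45.00° + 0.46°) = -39.69°

69.1 dB, -39.7°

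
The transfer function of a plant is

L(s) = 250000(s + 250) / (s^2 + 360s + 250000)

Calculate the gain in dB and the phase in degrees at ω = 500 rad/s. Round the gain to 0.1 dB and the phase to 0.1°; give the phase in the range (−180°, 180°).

At s = jω = j500:
zero (s+250): 250 + j500 → |·| = √(250²+500²) = √312500 ≈ 559.02, ∠ = arctan(500/250) ≈ 63.43°
quadratic: (j500)² + 360·j500 + 250000 = 0 + j180000 → |·| ≈ 1.8e+05, ∠ ≈ 90.00°
|L| = 250000 · 559.02 / 1.8e+05 ≈ 776.42
Gain = 20 log₁₀(776.42) ≈ 57.80 dB
∠L = 63.43° − 90.00° = -26.57°

57.8 dB, -26.6°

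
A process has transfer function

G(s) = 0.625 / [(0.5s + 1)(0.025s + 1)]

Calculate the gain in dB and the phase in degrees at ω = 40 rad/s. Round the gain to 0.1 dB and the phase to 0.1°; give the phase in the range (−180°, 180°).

At ω = 40 rad/s:
pole (1 + j40·0.5) = 1 + j20 → |·| ≈ 20.025, ∠ ≈ 87.14°
pole (1 + j40·0.025) = 1 + j1 → |·| ≈ 1.4142, ∠ ≈ 45.00°
|G| = 0.625 · 1 / (20.025 · 1.4142) ≈ 0.02207
Gain = 20 log₁₀(0.02207) ≈ -33.12 dB
∠G = (0°) − (87.14° + 45.00°) = -132.14°

-33.1 dB, -132.1°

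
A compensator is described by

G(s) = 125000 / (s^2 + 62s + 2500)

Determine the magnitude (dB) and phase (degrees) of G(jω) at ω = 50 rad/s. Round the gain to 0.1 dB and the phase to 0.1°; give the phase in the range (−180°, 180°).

32.1 dB, -90.0°

At s = jω = j50:
quadratic: (j50)² + 62·j50 + 2500 = 0 + j3100 → |·| ≈ 3100, ∠ ≈ 90.00°
|G| = 125000 / 3100 ≈ 40.323
Gain = 20 log₁₀(40.323) ≈ 32.11 dB
∠G = 0.00° − 90.00° = -90.00°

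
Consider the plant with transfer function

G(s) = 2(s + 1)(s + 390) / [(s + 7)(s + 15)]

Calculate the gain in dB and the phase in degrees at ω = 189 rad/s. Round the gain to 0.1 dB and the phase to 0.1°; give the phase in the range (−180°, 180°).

13.2 dB, -57.8°

At s = jω = j189:
zero (s+1): 1 + j189 → |·| = √(1²+189²) = √35722 ≈ 189, ∠ = arctan(189/1) ≈ 89.70°
zero (s+390): 390 + j189 → |·| = √(390²+189²) = √187821 ≈ 433.38, ∠ = arctan(189/390) ≈ 25.86°
pole (s+7): 7 + j189 → |·| = √(7²+189²) = √35770 ≈ 189.13, ∠ = arctan(189/7) ≈ 87.88°
pole (s+15): 15 + j189 → |·| = √(15²+189²) = √35946 ≈ 189.59, ∠ = arctan(189/15) ≈ 85.46°
|G| = 2 · 81909 / 35857 ≈ 4.5686
Gain = 20 log₁₀(4.5686) ≈ 13.20 dB
∠G = 115.56° − 173.34° = -57.78°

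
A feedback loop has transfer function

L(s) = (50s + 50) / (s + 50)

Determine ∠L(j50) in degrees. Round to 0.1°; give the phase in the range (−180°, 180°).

Substitute s = j50:
Numerator: 50(j50) + 50 = 50 + j2500
Denominator: (j50) + 50 = 50 + j50
|N| = √(50² + 2500²) ≈ 2500.5, ∠N ≈ 88.85°
|D| = √(50² + 50²) ≈ 70.711, ∠D ≈ 45.00°
∠L = 88.85° − 45.00° = 43.85°

43.9°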